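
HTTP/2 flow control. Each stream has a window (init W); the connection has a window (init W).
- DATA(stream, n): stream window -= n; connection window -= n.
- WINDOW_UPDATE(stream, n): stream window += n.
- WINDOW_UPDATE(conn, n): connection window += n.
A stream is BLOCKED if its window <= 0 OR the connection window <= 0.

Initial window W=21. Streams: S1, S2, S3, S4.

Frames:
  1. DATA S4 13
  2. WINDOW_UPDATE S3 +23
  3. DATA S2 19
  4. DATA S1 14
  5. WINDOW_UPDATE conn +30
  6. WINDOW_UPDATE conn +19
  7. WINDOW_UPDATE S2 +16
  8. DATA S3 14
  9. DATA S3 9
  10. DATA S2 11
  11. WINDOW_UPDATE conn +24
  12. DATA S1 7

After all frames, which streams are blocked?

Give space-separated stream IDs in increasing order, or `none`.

Op 1: conn=8 S1=21 S2=21 S3=21 S4=8 blocked=[]
Op 2: conn=8 S1=21 S2=21 S3=44 S4=8 blocked=[]
Op 3: conn=-11 S1=21 S2=2 S3=44 S4=8 blocked=[1, 2, 3, 4]
Op 4: conn=-25 S1=7 S2=2 S3=44 S4=8 blocked=[1, 2, 3, 4]
Op 5: conn=5 S1=7 S2=2 S3=44 S4=8 blocked=[]
Op 6: conn=24 S1=7 S2=2 S3=44 S4=8 blocked=[]
Op 7: conn=24 S1=7 S2=18 S3=44 S4=8 blocked=[]
Op 8: conn=10 S1=7 S2=18 S3=30 S4=8 blocked=[]
Op 9: conn=1 S1=7 S2=18 S3=21 S4=8 blocked=[]
Op 10: conn=-10 S1=7 S2=7 S3=21 S4=8 blocked=[1, 2, 3, 4]
Op 11: conn=14 S1=7 S2=7 S3=21 S4=8 blocked=[]
Op 12: conn=7 S1=0 S2=7 S3=21 S4=8 blocked=[1]

Answer: S1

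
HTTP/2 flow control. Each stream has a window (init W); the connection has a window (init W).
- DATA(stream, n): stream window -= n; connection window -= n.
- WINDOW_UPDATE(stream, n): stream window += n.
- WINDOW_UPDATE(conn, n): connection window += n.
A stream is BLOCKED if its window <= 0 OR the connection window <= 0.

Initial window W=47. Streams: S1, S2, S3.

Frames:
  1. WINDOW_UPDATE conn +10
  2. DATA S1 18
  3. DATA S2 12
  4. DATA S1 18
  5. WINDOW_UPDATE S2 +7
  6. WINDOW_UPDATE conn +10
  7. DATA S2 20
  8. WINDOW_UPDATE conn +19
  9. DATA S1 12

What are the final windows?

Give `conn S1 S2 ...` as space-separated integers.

Op 1: conn=57 S1=47 S2=47 S3=47 blocked=[]
Op 2: conn=39 S1=29 S2=47 S3=47 blocked=[]
Op 3: conn=27 S1=29 S2=35 S3=47 blocked=[]
Op 4: conn=9 S1=11 S2=35 S3=47 blocked=[]
Op 5: conn=9 S1=11 S2=42 S3=47 blocked=[]
Op 6: conn=19 S1=11 S2=42 S3=47 blocked=[]
Op 7: conn=-1 S1=11 S2=22 S3=47 blocked=[1, 2, 3]
Op 8: conn=18 S1=11 S2=22 S3=47 blocked=[]
Op 9: conn=6 S1=-1 S2=22 S3=47 blocked=[1]

Answer: 6 -1 22 47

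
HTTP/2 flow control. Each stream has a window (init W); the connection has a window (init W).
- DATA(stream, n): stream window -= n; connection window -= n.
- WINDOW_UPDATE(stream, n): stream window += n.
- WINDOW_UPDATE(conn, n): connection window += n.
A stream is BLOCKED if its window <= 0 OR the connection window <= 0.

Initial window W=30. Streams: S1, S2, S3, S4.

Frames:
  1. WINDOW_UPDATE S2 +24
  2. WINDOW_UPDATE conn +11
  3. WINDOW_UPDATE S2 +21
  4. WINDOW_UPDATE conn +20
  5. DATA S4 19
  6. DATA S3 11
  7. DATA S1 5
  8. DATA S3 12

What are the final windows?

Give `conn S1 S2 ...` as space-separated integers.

Answer: 14 25 75 7 11

Derivation:
Op 1: conn=30 S1=30 S2=54 S3=30 S4=30 blocked=[]
Op 2: conn=41 S1=30 S2=54 S3=30 S4=30 blocked=[]
Op 3: conn=41 S1=30 S2=75 S3=30 S4=30 blocked=[]
Op 4: conn=61 S1=30 S2=75 S3=30 S4=30 blocked=[]
Op 5: conn=42 S1=30 S2=75 S3=30 S4=11 blocked=[]
Op 6: conn=31 S1=30 S2=75 S3=19 S4=11 blocked=[]
Op 7: conn=26 S1=25 S2=75 S3=19 S4=11 blocked=[]
Op 8: conn=14 S1=25 S2=75 S3=7 S4=11 blocked=[]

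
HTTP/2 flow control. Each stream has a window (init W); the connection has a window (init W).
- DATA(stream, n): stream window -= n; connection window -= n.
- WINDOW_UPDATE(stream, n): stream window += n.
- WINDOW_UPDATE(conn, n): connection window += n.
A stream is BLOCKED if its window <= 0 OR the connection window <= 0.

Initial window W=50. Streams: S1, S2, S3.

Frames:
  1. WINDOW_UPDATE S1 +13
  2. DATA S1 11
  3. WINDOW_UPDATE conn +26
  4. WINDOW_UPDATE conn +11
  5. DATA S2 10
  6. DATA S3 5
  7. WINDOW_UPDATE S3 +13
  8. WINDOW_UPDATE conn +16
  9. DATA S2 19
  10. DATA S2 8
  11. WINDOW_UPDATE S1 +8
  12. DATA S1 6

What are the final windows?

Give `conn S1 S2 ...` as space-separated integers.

Op 1: conn=50 S1=63 S2=50 S3=50 blocked=[]
Op 2: conn=39 S1=52 S2=50 S3=50 blocked=[]
Op 3: conn=65 S1=52 S2=50 S3=50 blocked=[]
Op 4: conn=76 S1=52 S2=50 S3=50 blocked=[]
Op 5: conn=66 S1=52 S2=40 S3=50 blocked=[]
Op 6: conn=61 S1=52 S2=40 S3=45 blocked=[]
Op 7: conn=61 S1=52 S2=40 S3=58 blocked=[]
Op 8: conn=77 S1=52 S2=40 S3=58 blocked=[]
Op 9: conn=58 S1=52 S2=21 S3=58 blocked=[]
Op 10: conn=50 S1=52 S2=13 S3=58 blocked=[]
Op 11: conn=50 S1=60 S2=13 S3=58 blocked=[]
Op 12: conn=44 S1=54 S2=13 S3=58 blocked=[]

Answer: 44 54 13 58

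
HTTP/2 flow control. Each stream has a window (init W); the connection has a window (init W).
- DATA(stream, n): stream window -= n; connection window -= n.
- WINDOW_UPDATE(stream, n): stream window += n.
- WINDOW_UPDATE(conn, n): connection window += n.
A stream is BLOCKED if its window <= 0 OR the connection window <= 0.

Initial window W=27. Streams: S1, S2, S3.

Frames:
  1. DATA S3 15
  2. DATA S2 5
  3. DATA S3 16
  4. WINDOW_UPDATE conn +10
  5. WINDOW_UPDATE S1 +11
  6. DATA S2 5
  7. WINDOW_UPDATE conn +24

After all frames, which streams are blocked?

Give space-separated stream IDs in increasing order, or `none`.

Answer: S3

Derivation:
Op 1: conn=12 S1=27 S2=27 S3=12 blocked=[]
Op 2: conn=7 S1=27 S2=22 S3=12 blocked=[]
Op 3: conn=-9 S1=27 S2=22 S3=-4 blocked=[1, 2, 3]
Op 4: conn=1 S1=27 S2=22 S3=-4 blocked=[3]
Op 5: conn=1 S1=38 S2=22 S3=-4 blocked=[3]
Op 6: conn=-4 S1=38 S2=17 S3=-4 blocked=[1, 2, 3]
Op 7: conn=20 S1=38 S2=17 S3=-4 blocked=[3]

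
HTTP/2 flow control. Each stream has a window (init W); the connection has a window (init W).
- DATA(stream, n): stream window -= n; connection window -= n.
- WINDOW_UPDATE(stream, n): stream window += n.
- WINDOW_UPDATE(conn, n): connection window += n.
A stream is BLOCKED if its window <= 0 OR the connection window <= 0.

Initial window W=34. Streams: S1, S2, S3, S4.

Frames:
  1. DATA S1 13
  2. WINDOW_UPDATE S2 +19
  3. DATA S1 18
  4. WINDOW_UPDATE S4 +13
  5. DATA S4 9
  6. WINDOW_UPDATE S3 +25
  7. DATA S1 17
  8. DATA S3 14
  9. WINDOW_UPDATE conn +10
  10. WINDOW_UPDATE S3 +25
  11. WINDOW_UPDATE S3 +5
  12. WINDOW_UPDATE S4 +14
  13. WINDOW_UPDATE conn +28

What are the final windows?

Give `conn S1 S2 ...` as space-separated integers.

Answer: 1 -14 53 75 52

Derivation:
Op 1: conn=21 S1=21 S2=34 S3=34 S4=34 blocked=[]
Op 2: conn=21 S1=21 S2=53 S3=34 S4=34 blocked=[]
Op 3: conn=3 S1=3 S2=53 S3=34 S4=34 blocked=[]
Op 4: conn=3 S1=3 S2=53 S3=34 S4=47 blocked=[]
Op 5: conn=-6 S1=3 S2=53 S3=34 S4=38 blocked=[1, 2, 3, 4]
Op 6: conn=-6 S1=3 S2=53 S3=59 S4=38 blocked=[1, 2, 3, 4]
Op 7: conn=-23 S1=-14 S2=53 S3=59 S4=38 blocked=[1, 2, 3, 4]
Op 8: conn=-37 S1=-14 S2=53 S3=45 S4=38 blocked=[1, 2, 3, 4]
Op 9: conn=-27 S1=-14 S2=53 S3=45 S4=38 blocked=[1, 2, 3, 4]
Op 10: conn=-27 S1=-14 S2=53 S3=70 S4=38 blocked=[1, 2, 3, 4]
Op 11: conn=-27 S1=-14 S2=53 S3=75 S4=38 blocked=[1, 2, 3, 4]
Op 12: conn=-27 S1=-14 S2=53 S3=75 S4=52 blocked=[1, 2, 3, 4]
Op 13: conn=1 S1=-14 S2=53 S3=75 S4=52 blocked=[1]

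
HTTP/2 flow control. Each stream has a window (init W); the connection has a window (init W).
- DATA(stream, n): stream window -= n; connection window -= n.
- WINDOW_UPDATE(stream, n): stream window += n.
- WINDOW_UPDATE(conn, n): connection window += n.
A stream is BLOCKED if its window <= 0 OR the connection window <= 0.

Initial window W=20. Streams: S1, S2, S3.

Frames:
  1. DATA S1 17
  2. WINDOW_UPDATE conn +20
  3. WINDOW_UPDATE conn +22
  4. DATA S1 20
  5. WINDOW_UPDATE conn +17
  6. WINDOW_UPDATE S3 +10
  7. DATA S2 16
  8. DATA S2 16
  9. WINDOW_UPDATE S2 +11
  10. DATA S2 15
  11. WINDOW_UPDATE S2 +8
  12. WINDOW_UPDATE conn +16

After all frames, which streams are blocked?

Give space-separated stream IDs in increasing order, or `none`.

Op 1: conn=3 S1=3 S2=20 S3=20 blocked=[]
Op 2: conn=23 S1=3 S2=20 S3=20 blocked=[]
Op 3: conn=45 S1=3 S2=20 S3=20 blocked=[]
Op 4: conn=25 S1=-17 S2=20 S3=20 blocked=[1]
Op 5: conn=42 S1=-17 S2=20 S3=20 blocked=[1]
Op 6: conn=42 S1=-17 S2=20 S3=30 blocked=[1]
Op 7: conn=26 S1=-17 S2=4 S3=30 blocked=[1]
Op 8: conn=10 S1=-17 S2=-12 S3=30 blocked=[1, 2]
Op 9: conn=10 S1=-17 S2=-1 S3=30 blocked=[1, 2]
Op 10: conn=-5 S1=-17 S2=-16 S3=30 blocked=[1, 2, 3]
Op 11: conn=-5 S1=-17 S2=-8 S3=30 blocked=[1, 2, 3]
Op 12: conn=11 S1=-17 S2=-8 S3=30 blocked=[1, 2]

Answer: S1 S2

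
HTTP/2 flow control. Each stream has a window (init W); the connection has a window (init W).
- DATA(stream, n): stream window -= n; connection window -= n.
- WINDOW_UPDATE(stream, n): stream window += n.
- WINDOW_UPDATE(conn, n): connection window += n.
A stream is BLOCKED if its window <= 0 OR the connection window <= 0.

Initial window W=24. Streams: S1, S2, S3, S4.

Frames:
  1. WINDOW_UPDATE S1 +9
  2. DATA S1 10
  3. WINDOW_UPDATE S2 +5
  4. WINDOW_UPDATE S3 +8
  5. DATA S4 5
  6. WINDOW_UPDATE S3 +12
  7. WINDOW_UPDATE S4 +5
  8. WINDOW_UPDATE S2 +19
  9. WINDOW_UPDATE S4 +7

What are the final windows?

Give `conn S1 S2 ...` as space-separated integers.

Op 1: conn=24 S1=33 S2=24 S3=24 S4=24 blocked=[]
Op 2: conn=14 S1=23 S2=24 S3=24 S4=24 blocked=[]
Op 3: conn=14 S1=23 S2=29 S3=24 S4=24 blocked=[]
Op 4: conn=14 S1=23 S2=29 S3=32 S4=24 blocked=[]
Op 5: conn=9 S1=23 S2=29 S3=32 S4=19 blocked=[]
Op 6: conn=9 S1=23 S2=29 S3=44 S4=19 blocked=[]
Op 7: conn=9 S1=23 S2=29 S3=44 S4=24 blocked=[]
Op 8: conn=9 S1=23 S2=48 S3=44 S4=24 blocked=[]
Op 9: conn=9 S1=23 S2=48 S3=44 S4=31 blocked=[]

Answer: 9 23 48 44 31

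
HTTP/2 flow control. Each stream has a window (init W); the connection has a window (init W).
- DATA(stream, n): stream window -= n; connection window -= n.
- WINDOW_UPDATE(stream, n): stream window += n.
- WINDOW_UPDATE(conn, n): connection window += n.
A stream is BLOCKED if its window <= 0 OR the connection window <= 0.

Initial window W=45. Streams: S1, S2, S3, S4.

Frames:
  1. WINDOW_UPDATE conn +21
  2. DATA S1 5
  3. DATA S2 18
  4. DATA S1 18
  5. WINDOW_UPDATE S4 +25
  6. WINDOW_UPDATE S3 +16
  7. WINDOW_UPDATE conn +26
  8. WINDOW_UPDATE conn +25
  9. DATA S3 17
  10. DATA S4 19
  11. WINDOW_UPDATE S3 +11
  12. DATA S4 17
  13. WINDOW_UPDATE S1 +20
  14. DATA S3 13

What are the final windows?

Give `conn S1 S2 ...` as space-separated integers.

Op 1: conn=66 S1=45 S2=45 S3=45 S4=45 blocked=[]
Op 2: conn=61 S1=40 S2=45 S3=45 S4=45 blocked=[]
Op 3: conn=43 S1=40 S2=27 S3=45 S4=45 blocked=[]
Op 4: conn=25 S1=22 S2=27 S3=45 S4=45 blocked=[]
Op 5: conn=25 S1=22 S2=27 S3=45 S4=70 blocked=[]
Op 6: conn=25 S1=22 S2=27 S3=61 S4=70 blocked=[]
Op 7: conn=51 S1=22 S2=27 S3=61 S4=70 blocked=[]
Op 8: conn=76 S1=22 S2=27 S3=61 S4=70 blocked=[]
Op 9: conn=59 S1=22 S2=27 S3=44 S4=70 blocked=[]
Op 10: conn=40 S1=22 S2=27 S3=44 S4=51 blocked=[]
Op 11: conn=40 S1=22 S2=27 S3=55 S4=51 blocked=[]
Op 12: conn=23 S1=22 S2=27 S3=55 S4=34 blocked=[]
Op 13: conn=23 S1=42 S2=27 S3=55 S4=34 blocked=[]
Op 14: conn=10 S1=42 S2=27 S3=42 S4=34 blocked=[]

Answer: 10 42 27 42 34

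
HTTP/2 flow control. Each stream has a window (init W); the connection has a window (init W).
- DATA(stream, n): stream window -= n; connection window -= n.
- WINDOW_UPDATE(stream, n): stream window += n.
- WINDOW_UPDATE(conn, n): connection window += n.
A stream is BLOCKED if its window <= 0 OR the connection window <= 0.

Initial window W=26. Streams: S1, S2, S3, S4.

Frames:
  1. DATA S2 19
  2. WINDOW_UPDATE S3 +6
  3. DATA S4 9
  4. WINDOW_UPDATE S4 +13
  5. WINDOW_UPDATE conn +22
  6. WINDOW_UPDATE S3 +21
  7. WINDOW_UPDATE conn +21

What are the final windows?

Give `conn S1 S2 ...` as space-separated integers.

Answer: 41 26 7 53 30

Derivation:
Op 1: conn=7 S1=26 S2=7 S3=26 S4=26 blocked=[]
Op 2: conn=7 S1=26 S2=7 S3=32 S4=26 blocked=[]
Op 3: conn=-2 S1=26 S2=7 S3=32 S4=17 blocked=[1, 2, 3, 4]
Op 4: conn=-2 S1=26 S2=7 S3=32 S4=30 blocked=[1, 2, 3, 4]
Op 5: conn=20 S1=26 S2=7 S3=32 S4=30 blocked=[]
Op 6: conn=20 S1=26 S2=7 S3=53 S4=30 blocked=[]
Op 7: conn=41 S1=26 S2=7 S3=53 S4=30 blocked=[]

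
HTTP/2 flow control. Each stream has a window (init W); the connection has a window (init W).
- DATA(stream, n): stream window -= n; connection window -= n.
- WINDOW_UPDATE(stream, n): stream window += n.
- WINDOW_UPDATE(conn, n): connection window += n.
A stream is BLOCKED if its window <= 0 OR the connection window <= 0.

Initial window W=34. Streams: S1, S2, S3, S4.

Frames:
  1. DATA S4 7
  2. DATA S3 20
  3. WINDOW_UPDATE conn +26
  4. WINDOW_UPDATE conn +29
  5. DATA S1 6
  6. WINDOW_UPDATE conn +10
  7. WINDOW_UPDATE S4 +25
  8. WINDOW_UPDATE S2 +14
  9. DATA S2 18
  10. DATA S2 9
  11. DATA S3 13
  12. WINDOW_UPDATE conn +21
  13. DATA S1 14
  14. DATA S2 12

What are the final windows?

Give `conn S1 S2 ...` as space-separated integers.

Answer: 21 14 9 1 52

Derivation:
Op 1: conn=27 S1=34 S2=34 S3=34 S4=27 blocked=[]
Op 2: conn=7 S1=34 S2=34 S3=14 S4=27 blocked=[]
Op 3: conn=33 S1=34 S2=34 S3=14 S4=27 blocked=[]
Op 4: conn=62 S1=34 S2=34 S3=14 S4=27 blocked=[]
Op 5: conn=56 S1=28 S2=34 S3=14 S4=27 blocked=[]
Op 6: conn=66 S1=28 S2=34 S3=14 S4=27 blocked=[]
Op 7: conn=66 S1=28 S2=34 S3=14 S4=52 blocked=[]
Op 8: conn=66 S1=28 S2=48 S3=14 S4=52 blocked=[]
Op 9: conn=48 S1=28 S2=30 S3=14 S4=52 blocked=[]
Op 10: conn=39 S1=28 S2=21 S3=14 S4=52 blocked=[]
Op 11: conn=26 S1=28 S2=21 S3=1 S4=52 blocked=[]
Op 12: conn=47 S1=28 S2=21 S3=1 S4=52 blocked=[]
Op 13: conn=33 S1=14 S2=21 S3=1 S4=52 blocked=[]
Op 14: conn=21 S1=14 S2=9 S3=1 S4=52 blocked=[]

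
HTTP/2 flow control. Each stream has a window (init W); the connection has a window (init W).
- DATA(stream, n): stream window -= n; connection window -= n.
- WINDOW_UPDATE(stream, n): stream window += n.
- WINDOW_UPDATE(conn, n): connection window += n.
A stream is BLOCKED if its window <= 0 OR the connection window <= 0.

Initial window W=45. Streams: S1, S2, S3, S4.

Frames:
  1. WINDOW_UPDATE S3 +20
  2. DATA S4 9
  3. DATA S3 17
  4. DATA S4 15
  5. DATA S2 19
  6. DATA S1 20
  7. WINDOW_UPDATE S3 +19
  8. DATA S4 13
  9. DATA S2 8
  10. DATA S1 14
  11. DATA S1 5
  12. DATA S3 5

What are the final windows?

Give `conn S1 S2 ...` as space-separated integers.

Op 1: conn=45 S1=45 S2=45 S3=65 S4=45 blocked=[]
Op 2: conn=36 S1=45 S2=45 S3=65 S4=36 blocked=[]
Op 3: conn=19 S1=45 S2=45 S3=48 S4=36 blocked=[]
Op 4: conn=4 S1=45 S2=45 S3=48 S4=21 blocked=[]
Op 5: conn=-15 S1=45 S2=26 S3=48 S4=21 blocked=[1, 2, 3, 4]
Op 6: conn=-35 S1=25 S2=26 S3=48 S4=21 blocked=[1, 2, 3, 4]
Op 7: conn=-35 S1=25 S2=26 S3=67 S4=21 blocked=[1, 2, 3, 4]
Op 8: conn=-48 S1=25 S2=26 S3=67 S4=8 blocked=[1, 2, 3, 4]
Op 9: conn=-56 S1=25 S2=18 S3=67 S4=8 blocked=[1, 2, 3, 4]
Op 10: conn=-70 S1=11 S2=18 S3=67 S4=8 blocked=[1, 2, 3, 4]
Op 11: conn=-75 S1=6 S2=18 S3=67 S4=8 blocked=[1, 2, 3, 4]
Op 12: conn=-80 S1=6 S2=18 S3=62 S4=8 blocked=[1, 2, 3, 4]

Answer: -80 6 18 62 8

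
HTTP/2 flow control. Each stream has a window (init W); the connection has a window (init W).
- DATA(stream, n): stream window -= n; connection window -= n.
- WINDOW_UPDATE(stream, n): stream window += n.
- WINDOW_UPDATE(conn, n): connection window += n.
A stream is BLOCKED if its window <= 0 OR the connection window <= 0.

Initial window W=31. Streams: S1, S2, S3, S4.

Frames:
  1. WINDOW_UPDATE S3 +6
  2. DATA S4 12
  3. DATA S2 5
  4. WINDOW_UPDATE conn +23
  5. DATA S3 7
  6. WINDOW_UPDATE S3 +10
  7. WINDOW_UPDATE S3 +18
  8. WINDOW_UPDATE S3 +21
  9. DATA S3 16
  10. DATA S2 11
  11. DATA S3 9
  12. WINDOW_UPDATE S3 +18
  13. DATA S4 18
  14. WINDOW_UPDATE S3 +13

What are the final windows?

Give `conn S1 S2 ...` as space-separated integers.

Op 1: conn=31 S1=31 S2=31 S3=37 S4=31 blocked=[]
Op 2: conn=19 S1=31 S2=31 S3=37 S4=19 blocked=[]
Op 3: conn=14 S1=31 S2=26 S3=37 S4=19 blocked=[]
Op 4: conn=37 S1=31 S2=26 S3=37 S4=19 blocked=[]
Op 5: conn=30 S1=31 S2=26 S3=30 S4=19 blocked=[]
Op 6: conn=30 S1=31 S2=26 S3=40 S4=19 blocked=[]
Op 7: conn=30 S1=31 S2=26 S3=58 S4=19 blocked=[]
Op 8: conn=30 S1=31 S2=26 S3=79 S4=19 blocked=[]
Op 9: conn=14 S1=31 S2=26 S3=63 S4=19 blocked=[]
Op 10: conn=3 S1=31 S2=15 S3=63 S4=19 blocked=[]
Op 11: conn=-6 S1=31 S2=15 S3=54 S4=19 blocked=[1, 2, 3, 4]
Op 12: conn=-6 S1=31 S2=15 S3=72 S4=19 blocked=[1, 2, 3, 4]
Op 13: conn=-24 S1=31 S2=15 S3=72 S4=1 blocked=[1, 2, 3, 4]
Op 14: conn=-24 S1=31 S2=15 S3=85 S4=1 blocked=[1, 2, 3, 4]

Answer: -24 31 15 85 1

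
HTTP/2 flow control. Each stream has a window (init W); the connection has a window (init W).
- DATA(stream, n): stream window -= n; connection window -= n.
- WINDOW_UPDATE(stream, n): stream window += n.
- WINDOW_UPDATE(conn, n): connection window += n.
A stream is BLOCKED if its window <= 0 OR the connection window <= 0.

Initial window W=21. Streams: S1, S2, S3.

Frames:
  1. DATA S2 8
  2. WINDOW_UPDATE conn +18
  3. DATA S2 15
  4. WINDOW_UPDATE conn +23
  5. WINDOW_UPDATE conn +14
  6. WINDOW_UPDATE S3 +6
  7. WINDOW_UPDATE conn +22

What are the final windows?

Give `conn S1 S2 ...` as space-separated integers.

Op 1: conn=13 S1=21 S2=13 S3=21 blocked=[]
Op 2: conn=31 S1=21 S2=13 S3=21 blocked=[]
Op 3: conn=16 S1=21 S2=-2 S3=21 blocked=[2]
Op 4: conn=39 S1=21 S2=-2 S3=21 blocked=[2]
Op 5: conn=53 S1=21 S2=-2 S3=21 blocked=[2]
Op 6: conn=53 S1=21 S2=-2 S3=27 blocked=[2]
Op 7: conn=75 S1=21 S2=-2 S3=27 blocked=[2]

Answer: 75 21 -2 27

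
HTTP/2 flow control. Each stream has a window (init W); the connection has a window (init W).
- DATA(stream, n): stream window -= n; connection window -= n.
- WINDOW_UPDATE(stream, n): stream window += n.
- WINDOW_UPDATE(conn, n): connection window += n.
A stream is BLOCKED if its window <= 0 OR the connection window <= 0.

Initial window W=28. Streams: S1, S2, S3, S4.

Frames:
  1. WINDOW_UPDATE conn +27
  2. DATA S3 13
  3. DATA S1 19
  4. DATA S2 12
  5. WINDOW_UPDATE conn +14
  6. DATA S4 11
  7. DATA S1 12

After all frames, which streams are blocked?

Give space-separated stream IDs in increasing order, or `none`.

Answer: S1

Derivation:
Op 1: conn=55 S1=28 S2=28 S3=28 S4=28 blocked=[]
Op 2: conn=42 S1=28 S2=28 S3=15 S4=28 blocked=[]
Op 3: conn=23 S1=9 S2=28 S3=15 S4=28 blocked=[]
Op 4: conn=11 S1=9 S2=16 S3=15 S4=28 blocked=[]
Op 5: conn=25 S1=9 S2=16 S3=15 S4=28 blocked=[]
Op 6: conn=14 S1=9 S2=16 S3=15 S4=17 blocked=[]
Op 7: conn=2 S1=-3 S2=16 S3=15 S4=17 blocked=[1]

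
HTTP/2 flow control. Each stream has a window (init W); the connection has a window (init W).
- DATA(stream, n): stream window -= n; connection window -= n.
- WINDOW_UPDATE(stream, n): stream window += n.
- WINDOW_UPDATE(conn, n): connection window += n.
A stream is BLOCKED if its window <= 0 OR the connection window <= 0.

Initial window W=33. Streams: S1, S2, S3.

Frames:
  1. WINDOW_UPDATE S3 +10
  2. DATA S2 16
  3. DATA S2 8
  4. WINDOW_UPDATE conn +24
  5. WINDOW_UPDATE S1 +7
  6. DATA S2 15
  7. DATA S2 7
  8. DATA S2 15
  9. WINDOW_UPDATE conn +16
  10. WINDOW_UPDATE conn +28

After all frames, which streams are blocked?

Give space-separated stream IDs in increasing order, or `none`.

Op 1: conn=33 S1=33 S2=33 S3=43 blocked=[]
Op 2: conn=17 S1=33 S2=17 S3=43 blocked=[]
Op 3: conn=9 S1=33 S2=9 S3=43 blocked=[]
Op 4: conn=33 S1=33 S2=9 S3=43 blocked=[]
Op 5: conn=33 S1=40 S2=9 S3=43 blocked=[]
Op 6: conn=18 S1=40 S2=-6 S3=43 blocked=[2]
Op 7: conn=11 S1=40 S2=-13 S3=43 blocked=[2]
Op 8: conn=-4 S1=40 S2=-28 S3=43 blocked=[1, 2, 3]
Op 9: conn=12 S1=40 S2=-28 S3=43 blocked=[2]
Op 10: conn=40 S1=40 S2=-28 S3=43 blocked=[2]

Answer: S2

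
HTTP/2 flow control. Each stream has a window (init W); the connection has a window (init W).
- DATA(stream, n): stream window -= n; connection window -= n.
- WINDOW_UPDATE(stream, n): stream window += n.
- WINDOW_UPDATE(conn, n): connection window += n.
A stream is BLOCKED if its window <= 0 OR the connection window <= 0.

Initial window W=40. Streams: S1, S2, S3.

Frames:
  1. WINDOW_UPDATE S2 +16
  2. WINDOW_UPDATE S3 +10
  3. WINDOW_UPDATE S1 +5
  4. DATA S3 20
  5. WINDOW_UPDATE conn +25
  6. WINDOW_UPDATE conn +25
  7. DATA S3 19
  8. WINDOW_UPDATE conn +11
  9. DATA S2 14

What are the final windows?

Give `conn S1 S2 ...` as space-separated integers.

Op 1: conn=40 S1=40 S2=56 S3=40 blocked=[]
Op 2: conn=40 S1=40 S2=56 S3=50 blocked=[]
Op 3: conn=40 S1=45 S2=56 S3=50 blocked=[]
Op 4: conn=20 S1=45 S2=56 S3=30 blocked=[]
Op 5: conn=45 S1=45 S2=56 S3=30 blocked=[]
Op 6: conn=70 S1=45 S2=56 S3=30 blocked=[]
Op 7: conn=51 S1=45 S2=56 S3=11 blocked=[]
Op 8: conn=62 S1=45 S2=56 S3=11 blocked=[]
Op 9: conn=48 S1=45 S2=42 S3=11 blocked=[]

Answer: 48 45 42 11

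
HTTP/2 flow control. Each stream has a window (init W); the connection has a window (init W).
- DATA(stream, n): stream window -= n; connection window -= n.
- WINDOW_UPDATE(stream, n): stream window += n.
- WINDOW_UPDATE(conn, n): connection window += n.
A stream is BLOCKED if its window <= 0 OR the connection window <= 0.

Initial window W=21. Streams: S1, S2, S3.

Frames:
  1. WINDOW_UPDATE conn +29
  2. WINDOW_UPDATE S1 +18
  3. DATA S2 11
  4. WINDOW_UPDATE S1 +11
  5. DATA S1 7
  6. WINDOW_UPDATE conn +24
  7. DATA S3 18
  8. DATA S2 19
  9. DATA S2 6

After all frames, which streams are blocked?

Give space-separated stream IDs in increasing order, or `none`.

Answer: S2

Derivation:
Op 1: conn=50 S1=21 S2=21 S3=21 blocked=[]
Op 2: conn=50 S1=39 S2=21 S3=21 blocked=[]
Op 3: conn=39 S1=39 S2=10 S3=21 blocked=[]
Op 4: conn=39 S1=50 S2=10 S3=21 blocked=[]
Op 5: conn=32 S1=43 S2=10 S3=21 blocked=[]
Op 6: conn=56 S1=43 S2=10 S3=21 blocked=[]
Op 7: conn=38 S1=43 S2=10 S3=3 blocked=[]
Op 8: conn=19 S1=43 S2=-9 S3=3 blocked=[2]
Op 9: conn=13 S1=43 S2=-15 S3=3 blocked=[2]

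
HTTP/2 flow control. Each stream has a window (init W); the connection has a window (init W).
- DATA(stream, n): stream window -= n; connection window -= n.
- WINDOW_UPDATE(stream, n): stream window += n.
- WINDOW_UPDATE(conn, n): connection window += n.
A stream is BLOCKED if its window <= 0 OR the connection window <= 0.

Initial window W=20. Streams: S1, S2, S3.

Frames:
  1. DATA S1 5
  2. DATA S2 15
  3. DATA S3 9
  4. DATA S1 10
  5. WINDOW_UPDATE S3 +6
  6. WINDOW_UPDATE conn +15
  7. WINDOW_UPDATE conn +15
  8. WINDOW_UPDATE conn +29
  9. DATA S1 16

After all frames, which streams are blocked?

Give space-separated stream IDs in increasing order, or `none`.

Answer: S1

Derivation:
Op 1: conn=15 S1=15 S2=20 S3=20 blocked=[]
Op 2: conn=0 S1=15 S2=5 S3=20 blocked=[1, 2, 3]
Op 3: conn=-9 S1=15 S2=5 S3=11 blocked=[1, 2, 3]
Op 4: conn=-19 S1=5 S2=5 S3=11 blocked=[1, 2, 3]
Op 5: conn=-19 S1=5 S2=5 S3=17 blocked=[1, 2, 3]
Op 6: conn=-4 S1=5 S2=5 S3=17 blocked=[1, 2, 3]
Op 7: conn=11 S1=5 S2=5 S3=17 blocked=[]
Op 8: conn=40 S1=5 S2=5 S3=17 blocked=[]
Op 9: conn=24 S1=-11 S2=5 S3=17 blocked=[1]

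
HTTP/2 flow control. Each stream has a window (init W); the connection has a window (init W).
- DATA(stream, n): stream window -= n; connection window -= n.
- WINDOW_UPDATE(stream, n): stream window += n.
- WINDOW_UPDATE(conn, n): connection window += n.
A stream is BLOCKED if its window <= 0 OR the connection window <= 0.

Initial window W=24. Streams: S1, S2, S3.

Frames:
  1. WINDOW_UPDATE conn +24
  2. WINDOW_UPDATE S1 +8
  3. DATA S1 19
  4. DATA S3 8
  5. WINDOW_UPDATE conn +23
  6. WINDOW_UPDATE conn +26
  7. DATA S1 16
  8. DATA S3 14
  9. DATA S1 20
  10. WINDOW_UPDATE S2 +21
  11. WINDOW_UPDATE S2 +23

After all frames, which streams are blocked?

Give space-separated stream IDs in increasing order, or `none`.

Op 1: conn=48 S1=24 S2=24 S3=24 blocked=[]
Op 2: conn=48 S1=32 S2=24 S3=24 blocked=[]
Op 3: conn=29 S1=13 S2=24 S3=24 blocked=[]
Op 4: conn=21 S1=13 S2=24 S3=16 blocked=[]
Op 5: conn=44 S1=13 S2=24 S3=16 blocked=[]
Op 6: conn=70 S1=13 S2=24 S3=16 blocked=[]
Op 7: conn=54 S1=-3 S2=24 S3=16 blocked=[1]
Op 8: conn=40 S1=-3 S2=24 S3=2 blocked=[1]
Op 9: conn=20 S1=-23 S2=24 S3=2 blocked=[1]
Op 10: conn=20 S1=-23 S2=45 S3=2 blocked=[1]
Op 11: conn=20 S1=-23 S2=68 S3=2 blocked=[1]

Answer: S1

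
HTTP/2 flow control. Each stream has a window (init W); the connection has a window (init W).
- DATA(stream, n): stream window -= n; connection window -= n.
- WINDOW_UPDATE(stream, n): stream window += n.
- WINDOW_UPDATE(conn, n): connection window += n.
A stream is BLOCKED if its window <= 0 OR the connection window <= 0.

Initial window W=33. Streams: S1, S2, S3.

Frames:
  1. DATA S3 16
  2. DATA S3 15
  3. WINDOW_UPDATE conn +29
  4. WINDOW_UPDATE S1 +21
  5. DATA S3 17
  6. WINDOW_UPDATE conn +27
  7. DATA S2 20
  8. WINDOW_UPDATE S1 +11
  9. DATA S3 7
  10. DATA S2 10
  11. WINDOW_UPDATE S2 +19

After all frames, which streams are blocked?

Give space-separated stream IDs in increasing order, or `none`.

Answer: S3

Derivation:
Op 1: conn=17 S1=33 S2=33 S3=17 blocked=[]
Op 2: conn=2 S1=33 S2=33 S3=2 blocked=[]
Op 3: conn=31 S1=33 S2=33 S3=2 blocked=[]
Op 4: conn=31 S1=54 S2=33 S3=2 blocked=[]
Op 5: conn=14 S1=54 S2=33 S3=-15 blocked=[3]
Op 6: conn=41 S1=54 S2=33 S3=-15 blocked=[3]
Op 7: conn=21 S1=54 S2=13 S3=-15 blocked=[3]
Op 8: conn=21 S1=65 S2=13 S3=-15 blocked=[3]
Op 9: conn=14 S1=65 S2=13 S3=-22 blocked=[3]
Op 10: conn=4 S1=65 S2=3 S3=-22 blocked=[3]
Op 11: conn=4 S1=65 S2=22 S3=-22 blocked=[3]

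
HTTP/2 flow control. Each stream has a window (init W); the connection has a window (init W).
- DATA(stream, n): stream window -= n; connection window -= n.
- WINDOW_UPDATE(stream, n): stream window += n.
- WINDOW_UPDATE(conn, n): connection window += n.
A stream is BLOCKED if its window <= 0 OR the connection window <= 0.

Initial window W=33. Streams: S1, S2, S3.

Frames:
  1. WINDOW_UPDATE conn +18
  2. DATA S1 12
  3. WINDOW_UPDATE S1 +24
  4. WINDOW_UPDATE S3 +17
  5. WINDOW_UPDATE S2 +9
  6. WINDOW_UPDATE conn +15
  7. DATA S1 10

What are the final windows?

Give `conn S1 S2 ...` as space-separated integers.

Answer: 44 35 42 50

Derivation:
Op 1: conn=51 S1=33 S2=33 S3=33 blocked=[]
Op 2: conn=39 S1=21 S2=33 S3=33 blocked=[]
Op 3: conn=39 S1=45 S2=33 S3=33 blocked=[]
Op 4: conn=39 S1=45 S2=33 S3=50 blocked=[]
Op 5: conn=39 S1=45 S2=42 S3=50 blocked=[]
Op 6: conn=54 S1=45 S2=42 S3=50 blocked=[]
Op 7: conn=44 S1=35 S2=42 S3=50 blocked=[]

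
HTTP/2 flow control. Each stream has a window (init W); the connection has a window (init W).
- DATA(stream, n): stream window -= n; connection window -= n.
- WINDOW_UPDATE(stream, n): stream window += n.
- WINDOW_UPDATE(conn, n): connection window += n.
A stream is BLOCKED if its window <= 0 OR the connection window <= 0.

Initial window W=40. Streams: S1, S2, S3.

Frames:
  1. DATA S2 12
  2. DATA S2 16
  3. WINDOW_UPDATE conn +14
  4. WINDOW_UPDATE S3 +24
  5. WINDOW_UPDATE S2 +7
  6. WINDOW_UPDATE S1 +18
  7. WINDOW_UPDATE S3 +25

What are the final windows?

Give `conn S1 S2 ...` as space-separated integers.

Answer: 26 58 19 89

Derivation:
Op 1: conn=28 S1=40 S2=28 S3=40 blocked=[]
Op 2: conn=12 S1=40 S2=12 S3=40 blocked=[]
Op 3: conn=26 S1=40 S2=12 S3=40 blocked=[]
Op 4: conn=26 S1=40 S2=12 S3=64 blocked=[]
Op 5: conn=26 S1=40 S2=19 S3=64 blocked=[]
Op 6: conn=26 S1=58 S2=19 S3=64 blocked=[]
Op 7: conn=26 S1=58 S2=19 S3=89 blocked=[]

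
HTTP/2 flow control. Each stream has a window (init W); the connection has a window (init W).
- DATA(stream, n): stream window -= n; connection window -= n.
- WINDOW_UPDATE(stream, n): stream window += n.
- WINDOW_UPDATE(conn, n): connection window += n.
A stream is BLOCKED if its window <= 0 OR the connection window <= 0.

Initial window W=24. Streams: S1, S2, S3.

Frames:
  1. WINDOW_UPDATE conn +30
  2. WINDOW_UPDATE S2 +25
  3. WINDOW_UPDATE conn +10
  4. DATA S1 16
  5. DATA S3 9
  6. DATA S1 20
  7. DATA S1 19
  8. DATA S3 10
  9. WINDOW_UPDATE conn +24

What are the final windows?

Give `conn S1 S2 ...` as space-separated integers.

Answer: 14 -31 49 5

Derivation:
Op 1: conn=54 S1=24 S2=24 S3=24 blocked=[]
Op 2: conn=54 S1=24 S2=49 S3=24 blocked=[]
Op 3: conn=64 S1=24 S2=49 S3=24 blocked=[]
Op 4: conn=48 S1=8 S2=49 S3=24 blocked=[]
Op 5: conn=39 S1=8 S2=49 S3=15 blocked=[]
Op 6: conn=19 S1=-12 S2=49 S3=15 blocked=[1]
Op 7: conn=0 S1=-31 S2=49 S3=15 blocked=[1, 2, 3]
Op 8: conn=-10 S1=-31 S2=49 S3=5 blocked=[1, 2, 3]
Op 9: conn=14 S1=-31 S2=49 S3=5 blocked=[1]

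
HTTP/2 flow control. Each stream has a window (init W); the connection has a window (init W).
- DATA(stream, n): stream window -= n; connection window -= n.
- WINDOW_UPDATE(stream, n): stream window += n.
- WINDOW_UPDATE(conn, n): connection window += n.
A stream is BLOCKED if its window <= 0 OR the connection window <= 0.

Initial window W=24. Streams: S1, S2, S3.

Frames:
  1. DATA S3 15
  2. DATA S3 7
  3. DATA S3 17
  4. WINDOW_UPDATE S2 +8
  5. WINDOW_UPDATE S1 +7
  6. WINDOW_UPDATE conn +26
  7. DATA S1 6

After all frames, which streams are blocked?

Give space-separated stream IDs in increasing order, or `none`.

Answer: S3

Derivation:
Op 1: conn=9 S1=24 S2=24 S3=9 blocked=[]
Op 2: conn=2 S1=24 S2=24 S3=2 blocked=[]
Op 3: conn=-15 S1=24 S2=24 S3=-15 blocked=[1, 2, 3]
Op 4: conn=-15 S1=24 S2=32 S3=-15 blocked=[1, 2, 3]
Op 5: conn=-15 S1=31 S2=32 S3=-15 blocked=[1, 2, 3]
Op 6: conn=11 S1=31 S2=32 S3=-15 blocked=[3]
Op 7: conn=5 S1=25 S2=32 S3=-15 blocked=[3]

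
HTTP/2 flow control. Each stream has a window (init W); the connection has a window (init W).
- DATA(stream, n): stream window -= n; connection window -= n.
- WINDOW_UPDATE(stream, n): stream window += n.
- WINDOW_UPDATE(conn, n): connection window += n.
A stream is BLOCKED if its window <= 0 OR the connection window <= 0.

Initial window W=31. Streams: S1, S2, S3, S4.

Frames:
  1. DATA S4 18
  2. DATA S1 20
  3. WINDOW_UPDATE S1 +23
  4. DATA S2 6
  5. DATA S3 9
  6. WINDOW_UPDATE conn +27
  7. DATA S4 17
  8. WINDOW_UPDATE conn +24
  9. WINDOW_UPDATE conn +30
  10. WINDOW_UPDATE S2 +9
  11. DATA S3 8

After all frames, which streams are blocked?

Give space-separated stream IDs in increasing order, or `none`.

Op 1: conn=13 S1=31 S2=31 S3=31 S4=13 blocked=[]
Op 2: conn=-7 S1=11 S2=31 S3=31 S4=13 blocked=[1, 2, 3, 4]
Op 3: conn=-7 S1=34 S2=31 S3=31 S4=13 blocked=[1, 2, 3, 4]
Op 4: conn=-13 S1=34 S2=25 S3=31 S4=13 blocked=[1, 2, 3, 4]
Op 5: conn=-22 S1=34 S2=25 S3=22 S4=13 blocked=[1, 2, 3, 4]
Op 6: conn=5 S1=34 S2=25 S3=22 S4=13 blocked=[]
Op 7: conn=-12 S1=34 S2=25 S3=22 S4=-4 blocked=[1, 2, 3, 4]
Op 8: conn=12 S1=34 S2=25 S3=22 S4=-4 blocked=[4]
Op 9: conn=42 S1=34 S2=25 S3=22 S4=-4 blocked=[4]
Op 10: conn=42 S1=34 S2=34 S3=22 S4=-4 blocked=[4]
Op 11: conn=34 S1=34 S2=34 S3=14 S4=-4 blocked=[4]

Answer: S4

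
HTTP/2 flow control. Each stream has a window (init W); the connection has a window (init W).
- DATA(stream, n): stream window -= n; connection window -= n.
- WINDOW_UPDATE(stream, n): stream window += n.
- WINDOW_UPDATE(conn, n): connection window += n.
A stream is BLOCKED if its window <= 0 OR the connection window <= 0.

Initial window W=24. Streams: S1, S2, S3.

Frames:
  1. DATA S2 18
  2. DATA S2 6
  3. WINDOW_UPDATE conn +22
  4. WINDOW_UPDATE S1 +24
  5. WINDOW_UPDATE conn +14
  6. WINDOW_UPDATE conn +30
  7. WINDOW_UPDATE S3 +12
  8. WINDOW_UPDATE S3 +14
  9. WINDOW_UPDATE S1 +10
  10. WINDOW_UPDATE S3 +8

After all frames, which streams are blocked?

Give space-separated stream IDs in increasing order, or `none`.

Answer: S2

Derivation:
Op 1: conn=6 S1=24 S2=6 S3=24 blocked=[]
Op 2: conn=0 S1=24 S2=0 S3=24 blocked=[1, 2, 3]
Op 3: conn=22 S1=24 S2=0 S3=24 blocked=[2]
Op 4: conn=22 S1=48 S2=0 S3=24 blocked=[2]
Op 5: conn=36 S1=48 S2=0 S3=24 blocked=[2]
Op 6: conn=66 S1=48 S2=0 S3=24 blocked=[2]
Op 7: conn=66 S1=48 S2=0 S3=36 blocked=[2]
Op 8: conn=66 S1=48 S2=0 S3=50 blocked=[2]
Op 9: conn=66 S1=58 S2=0 S3=50 blocked=[2]
Op 10: conn=66 S1=58 S2=0 S3=58 blocked=[2]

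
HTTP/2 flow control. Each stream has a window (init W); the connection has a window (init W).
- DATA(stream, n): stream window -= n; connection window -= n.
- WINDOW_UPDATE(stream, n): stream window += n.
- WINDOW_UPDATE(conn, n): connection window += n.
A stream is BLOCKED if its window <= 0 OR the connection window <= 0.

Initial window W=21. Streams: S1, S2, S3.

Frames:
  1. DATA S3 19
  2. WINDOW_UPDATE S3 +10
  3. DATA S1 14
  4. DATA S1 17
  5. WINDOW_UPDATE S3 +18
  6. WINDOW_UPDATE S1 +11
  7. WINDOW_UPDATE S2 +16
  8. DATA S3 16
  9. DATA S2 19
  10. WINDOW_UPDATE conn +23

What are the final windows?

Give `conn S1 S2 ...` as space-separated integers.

Op 1: conn=2 S1=21 S2=21 S3=2 blocked=[]
Op 2: conn=2 S1=21 S2=21 S3=12 blocked=[]
Op 3: conn=-12 S1=7 S2=21 S3=12 blocked=[1, 2, 3]
Op 4: conn=-29 S1=-10 S2=21 S3=12 blocked=[1, 2, 3]
Op 5: conn=-29 S1=-10 S2=21 S3=30 blocked=[1, 2, 3]
Op 6: conn=-29 S1=1 S2=21 S3=30 blocked=[1, 2, 3]
Op 7: conn=-29 S1=1 S2=37 S3=30 blocked=[1, 2, 3]
Op 8: conn=-45 S1=1 S2=37 S3=14 blocked=[1, 2, 3]
Op 9: conn=-64 S1=1 S2=18 S3=14 blocked=[1, 2, 3]
Op 10: conn=-41 S1=1 S2=18 S3=14 blocked=[1, 2, 3]

Answer: -41 1 18 14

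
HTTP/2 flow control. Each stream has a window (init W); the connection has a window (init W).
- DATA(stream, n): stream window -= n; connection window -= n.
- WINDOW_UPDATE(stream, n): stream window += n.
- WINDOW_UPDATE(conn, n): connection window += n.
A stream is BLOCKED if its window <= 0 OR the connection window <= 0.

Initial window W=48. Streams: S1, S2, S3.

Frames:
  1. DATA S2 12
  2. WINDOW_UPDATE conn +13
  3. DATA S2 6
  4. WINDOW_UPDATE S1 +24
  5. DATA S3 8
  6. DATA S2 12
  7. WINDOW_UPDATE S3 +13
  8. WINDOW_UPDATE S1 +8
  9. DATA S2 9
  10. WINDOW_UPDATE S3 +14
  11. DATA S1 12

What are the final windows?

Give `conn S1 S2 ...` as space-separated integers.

Op 1: conn=36 S1=48 S2=36 S3=48 blocked=[]
Op 2: conn=49 S1=48 S2=36 S3=48 blocked=[]
Op 3: conn=43 S1=48 S2=30 S3=48 blocked=[]
Op 4: conn=43 S1=72 S2=30 S3=48 blocked=[]
Op 5: conn=35 S1=72 S2=30 S3=40 blocked=[]
Op 6: conn=23 S1=72 S2=18 S3=40 blocked=[]
Op 7: conn=23 S1=72 S2=18 S3=53 blocked=[]
Op 8: conn=23 S1=80 S2=18 S3=53 blocked=[]
Op 9: conn=14 S1=80 S2=9 S3=53 blocked=[]
Op 10: conn=14 S1=80 S2=9 S3=67 blocked=[]
Op 11: conn=2 S1=68 S2=9 S3=67 blocked=[]

Answer: 2 68 9 67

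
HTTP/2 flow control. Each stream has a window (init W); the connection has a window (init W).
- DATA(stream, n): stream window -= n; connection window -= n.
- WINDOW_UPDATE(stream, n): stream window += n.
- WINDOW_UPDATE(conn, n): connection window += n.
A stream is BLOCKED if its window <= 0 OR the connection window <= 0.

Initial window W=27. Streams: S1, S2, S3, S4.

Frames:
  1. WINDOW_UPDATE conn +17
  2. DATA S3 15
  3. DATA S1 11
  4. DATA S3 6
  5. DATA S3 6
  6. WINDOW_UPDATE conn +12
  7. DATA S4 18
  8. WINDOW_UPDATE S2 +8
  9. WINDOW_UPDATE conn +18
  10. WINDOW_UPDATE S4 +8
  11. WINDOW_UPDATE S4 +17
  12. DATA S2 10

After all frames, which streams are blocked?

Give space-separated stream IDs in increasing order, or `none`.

Op 1: conn=44 S1=27 S2=27 S3=27 S4=27 blocked=[]
Op 2: conn=29 S1=27 S2=27 S3=12 S4=27 blocked=[]
Op 3: conn=18 S1=16 S2=27 S3=12 S4=27 blocked=[]
Op 4: conn=12 S1=16 S2=27 S3=6 S4=27 blocked=[]
Op 5: conn=6 S1=16 S2=27 S3=0 S4=27 blocked=[3]
Op 6: conn=18 S1=16 S2=27 S3=0 S4=27 blocked=[3]
Op 7: conn=0 S1=16 S2=27 S3=0 S4=9 blocked=[1, 2, 3, 4]
Op 8: conn=0 S1=16 S2=35 S3=0 S4=9 blocked=[1, 2, 3, 4]
Op 9: conn=18 S1=16 S2=35 S3=0 S4=9 blocked=[3]
Op 10: conn=18 S1=16 S2=35 S3=0 S4=17 blocked=[3]
Op 11: conn=18 S1=16 S2=35 S3=0 S4=34 blocked=[3]
Op 12: conn=8 S1=16 S2=25 S3=0 S4=34 blocked=[3]

Answer: S3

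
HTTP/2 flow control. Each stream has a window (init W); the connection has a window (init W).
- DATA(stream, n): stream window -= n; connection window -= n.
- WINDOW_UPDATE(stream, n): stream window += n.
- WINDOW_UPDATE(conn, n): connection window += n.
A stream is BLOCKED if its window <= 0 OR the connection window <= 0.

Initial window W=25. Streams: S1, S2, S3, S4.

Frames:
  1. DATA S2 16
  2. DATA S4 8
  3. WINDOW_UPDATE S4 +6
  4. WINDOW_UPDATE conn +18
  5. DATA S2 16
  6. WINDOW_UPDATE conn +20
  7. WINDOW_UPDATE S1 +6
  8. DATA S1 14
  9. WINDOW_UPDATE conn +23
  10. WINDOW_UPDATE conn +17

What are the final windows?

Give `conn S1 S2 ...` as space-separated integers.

Answer: 49 17 -7 25 23

Derivation:
Op 1: conn=9 S1=25 S2=9 S3=25 S4=25 blocked=[]
Op 2: conn=1 S1=25 S2=9 S3=25 S4=17 blocked=[]
Op 3: conn=1 S1=25 S2=9 S3=25 S4=23 blocked=[]
Op 4: conn=19 S1=25 S2=9 S3=25 S4=23 blocked=[]
Op 5: conn=3 S1=25 S2=-7 S3=25 S4=23 blocked=[2]
Op 6: conn=23 S1=25 S2=-7 S3=25 S4=23 blocked=[2]
Op 7: conn=23 S1=31 S2=-7 S3=25 S4=23 blocked=[2]
Op 8: conn=9 S1=17 S2=-7 S3=25 S4=23 blocked=[2]
Op 9: conn=32 S1=17 S2=-7 S3=25 S4=23 blocked=[2]
Op 10: conn=49 S1=17 S2=-7 S3=25 S4=23 blocked=[2]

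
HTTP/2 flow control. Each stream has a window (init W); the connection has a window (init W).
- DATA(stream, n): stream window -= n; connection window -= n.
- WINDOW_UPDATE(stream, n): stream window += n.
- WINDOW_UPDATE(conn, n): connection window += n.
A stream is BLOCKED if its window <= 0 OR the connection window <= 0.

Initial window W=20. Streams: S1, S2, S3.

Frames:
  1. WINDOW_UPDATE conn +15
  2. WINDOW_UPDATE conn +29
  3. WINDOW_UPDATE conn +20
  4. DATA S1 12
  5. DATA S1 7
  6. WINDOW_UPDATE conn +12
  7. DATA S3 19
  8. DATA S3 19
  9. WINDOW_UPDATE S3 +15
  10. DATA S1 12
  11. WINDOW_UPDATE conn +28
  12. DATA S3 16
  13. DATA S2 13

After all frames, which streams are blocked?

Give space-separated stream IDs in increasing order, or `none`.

Op 1: conn=35 S1=20 S2=20 S3=20 blocked=[]
Op 2: conn=64 S1=20 S2=20 S3=20 blocked=[]
Op 3: conn=84 S1=20 S2=20 S3=20 blocked=[]
Op 4: conn=72 S1=8 S2=20 S3=20 blocked=[]
Op 5: conn=65 S1=1 S2=20 S3=20 blocked=[]
Op 6: conn=77 S1=1 S2=20 S3=20 blocked=[]
Op 7: conn=58 S1=1 S2=20 S3=1 blocked=[]
Op 8: conn=39 S1=1 S2=20 S3=-18 blocked=[3]
Op 9: conn=39 S1=1 S2=20 S3=-3 blocked=[3]
Op 10: conn=27 S1=-11 S2=20 S3=-3 blocked=[1, 3]
Op 11: conn=55 S1=-11 S2=20 S3=-3 blocked=[1, 3]
Op 12: conn=39 S1=-11 S2=20 S3=-19 blocked=[1, 3]
Op 13: conn=26 S1=-11 S2=7 S3=-19 blocked=[1, 3]

Answer: S1 S3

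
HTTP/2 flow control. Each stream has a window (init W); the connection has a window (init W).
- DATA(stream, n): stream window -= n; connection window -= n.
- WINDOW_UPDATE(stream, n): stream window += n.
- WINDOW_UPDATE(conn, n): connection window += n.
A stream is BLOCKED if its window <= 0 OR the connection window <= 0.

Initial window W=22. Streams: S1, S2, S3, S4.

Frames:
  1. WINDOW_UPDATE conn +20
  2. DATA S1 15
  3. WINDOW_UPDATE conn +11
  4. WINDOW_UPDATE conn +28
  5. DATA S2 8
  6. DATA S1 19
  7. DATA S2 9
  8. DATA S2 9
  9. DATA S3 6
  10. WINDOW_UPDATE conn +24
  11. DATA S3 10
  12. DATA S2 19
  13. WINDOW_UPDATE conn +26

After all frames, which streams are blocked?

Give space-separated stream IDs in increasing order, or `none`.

Op 1: conn=42 S1=22 S2=22 S3=22 S4=22 blocked=[]
Op 2: conn=27 S1=7 S2=22 S3=22 S4=22 blocked=[]
Op 3: conn=38 S1=7 S2=22 S3=22 S4=22 blocked=[]
Op 4: conn=66 S1=7 S2=22 S3=22 S4=22 blocked=[]
Op 5: conn=58 S1=7 S2=14 S3=22 S4=22 blocked=[]
Op 6: conn=39 S1=-12 S2=14 S3=22 S4=22 blocked=[1]
Op 7: conn=30 S1=-12 S2=5 S3=22 S4=22 blocked=[1]
Op 8: conn=21 S1=-12 S2=-4 S3=22 S4=22 blocked=[1, 2]
Op 9: conn=15 S1=-12 S2=-4 S3=16 S4=22 blocked=[1, 2]
Op 10: conn=39 S1=-12 S2=-4 S3=16 S4=22 blocked=[1, 2]
Op 11: conn=29 S1=-12 S2=-4 S3=6 S4=22 blocked=[1, 2]
Op 12: conn=10 S1=-12 S2=-23 S3=6 S4=22 blocked=[1, 2]
Op 13: conn=36 S1=-12 S2=-23 S3=6 S4=22 blocked=[1, 2]

Answer: S1 S2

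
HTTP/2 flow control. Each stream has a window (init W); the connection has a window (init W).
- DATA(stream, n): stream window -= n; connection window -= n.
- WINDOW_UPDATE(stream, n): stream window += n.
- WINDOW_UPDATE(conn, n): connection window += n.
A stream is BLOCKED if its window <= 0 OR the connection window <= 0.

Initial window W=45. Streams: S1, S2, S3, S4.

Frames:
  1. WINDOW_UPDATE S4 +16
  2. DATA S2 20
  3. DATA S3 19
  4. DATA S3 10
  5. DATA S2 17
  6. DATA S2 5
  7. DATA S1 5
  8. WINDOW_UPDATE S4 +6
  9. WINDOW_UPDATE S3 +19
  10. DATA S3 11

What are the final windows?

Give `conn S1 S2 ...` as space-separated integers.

Answer: -42 40 3 24 67

Derivation:
Op 1: conn=45 S1=45 S2=45 S3=45 S4=61 blocked=[]
Op 2: conn=25 S1=45 S2=25 S3=45 S4=61 blocked=[]
Op 3: conn=6 S1=45 S2=25 S3=26 S4=61 blocked=[]
Op 4: conn=-4 S1=45 S2=25 S3=16 S4=61 blocked=[1, 2, 3, 4]
Op 5: conn=-21 S1=45 S2=8 S3=16 S4=61 blocked=[1, 2, 3, 4]
Op 6: conn=-26 S1=45 S2=3 S3=16 S4=61 blocked=[1, 2, 3, 4]
Op 7: conn=-31 S1=40 S2=3 S3=16 S4=61 blocked=[1, 2, 3, 4]
Op 8: conn=-31 S1=40 S2=3 S3=16 S4=67 blocked=[1, 2, 3, 4]
Op 9: conn=-31 S1=40 S2=3 S3=35 S4=67 blocked=[1, 2, 3, 4]
Op 10: conn=-42 S1=40 S2=3 S3=24 S4=67 blocked=[1, 2, 3, 4]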